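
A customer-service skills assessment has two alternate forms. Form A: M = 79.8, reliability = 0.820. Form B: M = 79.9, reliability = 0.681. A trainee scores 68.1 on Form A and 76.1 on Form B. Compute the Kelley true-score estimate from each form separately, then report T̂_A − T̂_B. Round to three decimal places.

T̂_A = 0.820(68.1) + 0.180(79.8) = 70.20600
T̂_B = 0.681(76.1) + 0.319(79.9) = 77.31220
T̂_A − T̂_B = -7.10620

-7.106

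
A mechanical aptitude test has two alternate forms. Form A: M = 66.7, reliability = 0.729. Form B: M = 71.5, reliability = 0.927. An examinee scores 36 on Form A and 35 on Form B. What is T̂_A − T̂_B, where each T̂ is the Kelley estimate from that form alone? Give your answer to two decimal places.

T̂_A = 0.729(36) + 0.271(66.7) = 44.3197
T̂_B = 0.927(35) + 0.073(71.5) = 37.6645
T̂_A − T̂_B = 6.6552

6.66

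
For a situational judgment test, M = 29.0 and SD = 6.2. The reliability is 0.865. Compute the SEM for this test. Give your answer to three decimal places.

SEM = SD · √(1 − ρ) = 6.2 × √0.135 = 6.2 × 0.3674 = 2.2780

2.278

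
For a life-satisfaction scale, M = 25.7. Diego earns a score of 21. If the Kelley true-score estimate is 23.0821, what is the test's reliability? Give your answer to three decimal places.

0.557

T̂ = ρX + (1 − ρ)μ  ⇒  T̂ − μ = ρ(X − μ)
ρ = (T̂ − μ)/(X − μ) = (23.0821 − 25.7) / (21 − 25.7) = -2.6179 / -4.7 = 0.55700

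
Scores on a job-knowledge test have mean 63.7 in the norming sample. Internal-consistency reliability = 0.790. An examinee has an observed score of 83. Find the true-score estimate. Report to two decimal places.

78.95

T̂ = ρX + (1 − ρ)μ
  = 0.790 × 83 + 0.210 × 63.7
  = 65.570 + 13.3770
  = 78.947
  ≈ 78.95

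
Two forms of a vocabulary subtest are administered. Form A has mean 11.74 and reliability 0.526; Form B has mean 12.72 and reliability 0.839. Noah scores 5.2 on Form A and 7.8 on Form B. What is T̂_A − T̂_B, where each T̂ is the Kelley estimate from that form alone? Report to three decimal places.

T̂_A = 0.526(5.2) + 0.474(11.74) = 8.29996
T̂_B = 0.839(7.8) + 0.161(12.72) = 8.59212
T̂_A − T̂_B = -0.29216

-0.292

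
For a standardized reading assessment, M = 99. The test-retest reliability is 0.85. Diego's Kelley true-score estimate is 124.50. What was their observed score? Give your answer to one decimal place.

129.0

T̂ = ρX + (1 − ρ)μ  ⇒  X = (T̂ − (1 − ρ)μ) / ρ
X = (124.50 − 0.15 × 99) / 0.85 = (124.50 − 14.85) / 0.85 = 109.65 / 0.85 = 129.000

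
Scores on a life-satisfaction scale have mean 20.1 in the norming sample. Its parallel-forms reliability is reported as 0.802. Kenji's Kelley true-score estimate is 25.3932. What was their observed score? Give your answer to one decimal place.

T̂ = ρX + (1 − ρ)μ  ⇒  X = (T̂ − (1 − ρ)μ) / ρ
X = (25.3932 − 0.198 × 20.1) / 0.802 = (25.3932 − 3.9798) / 0.802 = 21.4134 / 0.802 = 26.700

26.7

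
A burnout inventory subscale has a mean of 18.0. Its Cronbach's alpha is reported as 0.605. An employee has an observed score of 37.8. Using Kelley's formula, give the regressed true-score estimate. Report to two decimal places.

Weight the observed score by reliability and the mean by (1 − reliability): T̂ = 0.605·37.8 + 0.395·18.0 = 22.8690 + 7.1100 = 29.979.

29.98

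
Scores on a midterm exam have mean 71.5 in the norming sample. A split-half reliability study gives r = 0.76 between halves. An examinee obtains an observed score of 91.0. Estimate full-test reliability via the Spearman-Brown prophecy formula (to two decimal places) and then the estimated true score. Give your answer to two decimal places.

Spearman-Brown: ρ = 2r/(1 + r) = 2(0.76)/(1 + 0.76) = 1.520/1.76 = 0.8636 → 0.86
Kelley's formula gives T̂ = 0.86·91.0 + 0.14·71.5 = 78.260 + 10.010 = 88.270.

88.27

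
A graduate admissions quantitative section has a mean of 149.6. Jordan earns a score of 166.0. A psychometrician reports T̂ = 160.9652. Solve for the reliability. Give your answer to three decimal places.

T̂ = ρX + (1 − ρ)μ  ⇒  T̂ − μ = ρ(X − μ)
ρ = (T̂ − μ)/(X − μ) = (160.9652 − 149.6) / (166.0 − 149.6) = 11.3652 / 16.4 = 0.69300

0.693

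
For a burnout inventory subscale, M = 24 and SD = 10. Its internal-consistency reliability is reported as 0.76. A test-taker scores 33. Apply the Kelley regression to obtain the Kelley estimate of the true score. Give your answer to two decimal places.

T̂ = ρX + (1 − ρ)μ
  = 0.76 × 33 + 0.24 × 24
  = 25.08 + 5.76
  = 30.840
  ≈ 30.84

30.84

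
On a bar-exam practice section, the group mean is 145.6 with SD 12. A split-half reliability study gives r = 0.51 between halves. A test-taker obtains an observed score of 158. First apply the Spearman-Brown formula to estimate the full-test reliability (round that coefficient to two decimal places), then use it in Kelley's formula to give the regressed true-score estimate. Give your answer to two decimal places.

Spearman-Brown: ρ = 2r/(1 + r) = 2(0.51)/(1 + 0.51) = 1.020/1.51 = 0.6755 → 0.68
Regress the observed score toward the mean by the unreliability: T̂ = 0.68·158 + 0.32·145.6 = 107.44 + 46.592 = 154.032.

154.03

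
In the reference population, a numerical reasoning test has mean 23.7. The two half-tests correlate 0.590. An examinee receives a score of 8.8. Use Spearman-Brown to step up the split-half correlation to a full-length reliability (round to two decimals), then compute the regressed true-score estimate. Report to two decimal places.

Spearman-Brown: ρ = 2r/(1 + r) = 2(0.590)/(1 + 0.590) = 1.1800/1.590 = 0.7421 → 0.74
T̂ = 0.74(8.8) + 0.26(23.7) = 6.512 + 6.162 = 12.674 → 12.67

12.67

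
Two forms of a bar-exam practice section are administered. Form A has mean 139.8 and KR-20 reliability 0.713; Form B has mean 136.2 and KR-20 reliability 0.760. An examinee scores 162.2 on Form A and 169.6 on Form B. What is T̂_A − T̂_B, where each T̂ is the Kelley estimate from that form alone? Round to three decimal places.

T̂_A = 0.713(162.2) + 0.287(139.8) = 155.77120
T̂_B = 0.760(169.6) + 0.240(136.2) = 161.58400
T̂_A − T̂_B = -5.81280

-5.813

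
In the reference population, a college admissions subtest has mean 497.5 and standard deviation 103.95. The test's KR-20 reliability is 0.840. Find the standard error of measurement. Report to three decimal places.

SEM = SD · √(1 − ρ) = 103.95 × √0.160 = 103.95 × 0.4000 = 41.5800

41.580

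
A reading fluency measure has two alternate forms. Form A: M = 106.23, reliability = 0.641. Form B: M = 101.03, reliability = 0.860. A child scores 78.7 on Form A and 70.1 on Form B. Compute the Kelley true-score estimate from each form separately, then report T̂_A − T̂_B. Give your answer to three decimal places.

T̂_A = 0.641(78.7) + 0.359(106.23) = 88.58327
T̂_B = 0.860(70.1) + 0.140(101.03) = 74.43020
T̂_A − T̂_B = 14.15307

14.153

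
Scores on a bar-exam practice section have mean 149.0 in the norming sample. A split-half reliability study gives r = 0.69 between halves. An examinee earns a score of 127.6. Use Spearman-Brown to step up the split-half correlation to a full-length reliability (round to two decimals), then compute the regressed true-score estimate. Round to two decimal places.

Spearman-Brown: ρ = 2r/(1 + r) = 2(0.69)/(1 + 0.69) = 1.380/1.69 = 0.8166 → 0.82
T̂ = 0.82(127.6) + 0.18(149.0) = 104.632 + 26.820 = 131.452 → 131.45

131.45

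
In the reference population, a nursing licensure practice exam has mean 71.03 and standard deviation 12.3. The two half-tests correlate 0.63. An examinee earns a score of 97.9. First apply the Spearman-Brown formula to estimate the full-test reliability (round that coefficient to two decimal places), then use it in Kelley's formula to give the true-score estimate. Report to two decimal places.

Spearman-Brown: ρ = 2r/(1 + r) = 2(0.63)/(1 + 0.63) = 1.260/1.63 = 0.7730 → 0.77
Regress the observed score toward the mean by the unreliability: T̂ = 0.77·97.9 + 0.23·71.03 = 75.383 + 16.3369 = 91.720.

91.72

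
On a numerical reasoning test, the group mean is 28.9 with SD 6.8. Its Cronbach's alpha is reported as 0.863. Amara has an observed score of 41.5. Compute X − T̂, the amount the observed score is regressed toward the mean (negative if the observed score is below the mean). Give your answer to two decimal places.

Regress the observed score toward the mean by the unreliability: T̂ = 0.863·41.5 + 0.137·28.9 = 35.8145 + 3.9593 = 39.7738.
X − T̂ = 41.5 − 39.774 = 1.726 → 1.73

1.73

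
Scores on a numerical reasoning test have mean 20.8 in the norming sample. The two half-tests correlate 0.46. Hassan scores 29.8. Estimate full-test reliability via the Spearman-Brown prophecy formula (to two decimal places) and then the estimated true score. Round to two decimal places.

Spearman-Brown: ρ = 2r/(1 + r) = 2(0.46)/(1 + 0.46) = 0.920/1.46 = 0.6301 → 0.63
Kelley's formula gives T̂ = 0.63·29.8 + 0.37·20.8 = 18.774 + 7.696 = 26.470.

26.47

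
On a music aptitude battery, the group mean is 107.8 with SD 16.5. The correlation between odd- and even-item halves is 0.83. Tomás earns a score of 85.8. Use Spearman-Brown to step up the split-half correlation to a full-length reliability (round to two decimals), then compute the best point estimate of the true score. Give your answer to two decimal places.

87.78

Spearman-Brown: ρ = 2r/(1 + r) = 2(0.83)/(1 + 0.83) = 1.660/1.83 = 0.9071 → 0.91
T̂ = 0.91(85.8) + 0.09(107.8) = 78.078 + 9.702 = 87.780 → 87.78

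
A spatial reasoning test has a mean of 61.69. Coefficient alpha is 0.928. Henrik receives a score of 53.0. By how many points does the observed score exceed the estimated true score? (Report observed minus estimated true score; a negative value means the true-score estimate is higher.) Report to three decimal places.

T̂ = 0.928(53.0) + 0.072(61.69) = 49.1840 + 4.44168 = 53.62568 → 53.6257
X − T̂ = 53.0 − 53.6257 = -0.6257 → -0.626

-0.626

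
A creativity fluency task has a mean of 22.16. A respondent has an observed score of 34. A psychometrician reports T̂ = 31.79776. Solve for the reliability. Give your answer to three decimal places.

T̂ = ρX + (1 − ρ)μ  ⇒  T̂ − μ = ρ(X − μ)
ρ = (T̂ − μ)/(X − μ) = (31.79776 − 22.16) / (34 − 22.16) = 9.63776 / 11.84 = 0.81400

0.814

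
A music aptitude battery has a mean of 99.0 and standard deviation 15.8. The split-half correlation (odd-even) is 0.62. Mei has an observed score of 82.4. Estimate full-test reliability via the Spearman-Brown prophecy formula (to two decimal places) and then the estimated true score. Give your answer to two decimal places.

86.22

Spearman-Brown: ρ = 2r/(1 + r) = 2(0.62)/(1 + 0.62) = 1.240/1.62 = 0.7654 → 0.77
T̂ = 0.77(82.4) + 0.23(99.0) = 63.448 + 22.770 = 86.218 → 86.22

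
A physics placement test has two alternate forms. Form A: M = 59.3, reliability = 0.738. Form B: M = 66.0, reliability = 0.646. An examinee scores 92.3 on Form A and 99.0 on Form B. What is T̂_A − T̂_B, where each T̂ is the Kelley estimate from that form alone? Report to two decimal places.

-3.66

T̂_A = 0.738(92.3) + 0.262(59.3) = 83.6540
T̂_B = 0.646(99.0) + 0.354(66.0) = 87.3180
T̂_A − T̂_B = -3.6640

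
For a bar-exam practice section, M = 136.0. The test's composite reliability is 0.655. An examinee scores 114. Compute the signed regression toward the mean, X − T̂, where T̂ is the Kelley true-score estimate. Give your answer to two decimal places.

T̂ = ρX + (1 − ρ)μ
  = 0.655 × 114 + 0.345 × 136.0
  = 74.670 + 46.9200
  = 121.5900
  ≈ 121.590
X − T̂ = 114 − 121.590 = -7.590 → -7.59

-7.59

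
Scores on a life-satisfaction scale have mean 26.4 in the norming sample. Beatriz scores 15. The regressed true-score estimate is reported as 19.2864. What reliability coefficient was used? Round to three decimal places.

T̂ = ρX + (1 − ρ)μ  ⇒  T̂ − μ = ρ(X − μ)
ρ = (T̂ − μ)/(X − μ) = (19.2864 − 26.4) / (15 − 26.4) = -7.1136 / -11.4 = 0.62400

0.624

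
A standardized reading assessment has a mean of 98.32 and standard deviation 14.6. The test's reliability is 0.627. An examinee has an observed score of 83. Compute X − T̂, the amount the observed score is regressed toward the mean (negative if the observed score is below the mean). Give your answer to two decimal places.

T̂ = ρX + (1 − ρ)μ
  = 0.627 × 83 + 0.373 × 98.32
  = 52.041 + 36.67336
  = 88.7144
  ≈ 88.714
X − T̂ = 83 − 88.714 = -5.714 → -5.71

-5.71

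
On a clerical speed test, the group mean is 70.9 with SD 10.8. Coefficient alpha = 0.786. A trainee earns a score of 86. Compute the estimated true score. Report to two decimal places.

82.77

Regress the observed score toward the mean by the unreliability: T̂ = 0.786·86 + 0.214·70.9 = 67.596 + 15.1726 = 82.769.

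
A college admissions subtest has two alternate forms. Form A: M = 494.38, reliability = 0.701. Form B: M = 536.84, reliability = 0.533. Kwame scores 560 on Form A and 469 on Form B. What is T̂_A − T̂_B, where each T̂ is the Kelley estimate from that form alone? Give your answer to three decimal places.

39.698

T̂_A = 0.701(560) + 0.299(494.38) = 540.37962
T̂_B = 0.533(469) + 0.467(536.84) = 500.68128
T̂_A − T̂_B = 39.69834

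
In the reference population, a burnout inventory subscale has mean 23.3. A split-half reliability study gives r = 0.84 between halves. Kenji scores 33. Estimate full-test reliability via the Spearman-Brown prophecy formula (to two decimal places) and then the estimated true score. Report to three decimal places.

Spearman-Brown: ρ = 2r/(1 + r) = 2(0.84)/(1 + 0.84) = 1.680/1.84 = 0.9130 → 0.91
T̂ = 0.91(33) + 0.09(23.3) = 30.03 + 2.097 = 32.1270 → 32.127

32.127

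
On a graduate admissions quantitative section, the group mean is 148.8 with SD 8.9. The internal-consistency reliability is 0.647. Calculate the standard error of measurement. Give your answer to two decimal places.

5.29

SEM = SD · √(1 − ρ) = 8.9 × √0.353 = 8.9 × 0.5941 = 5.288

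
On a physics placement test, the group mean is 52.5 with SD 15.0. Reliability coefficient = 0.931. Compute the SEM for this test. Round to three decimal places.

3.940

SEM = SD · √(1 − ρ) = 15.0 × √0.069 = 15.0 × 0.2627 = 3.9402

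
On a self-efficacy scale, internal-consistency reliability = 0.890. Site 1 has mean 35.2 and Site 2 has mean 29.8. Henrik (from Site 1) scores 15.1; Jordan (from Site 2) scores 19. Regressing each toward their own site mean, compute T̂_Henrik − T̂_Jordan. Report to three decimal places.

T̂_Henrik = 0.890(15.1) + 0.110(35.2) = 17.31100
T̂_Jordan = 0.890(19) + 0.110(29.8) = 20.18800
Difference = 17.31100 − 20.18800 = -2.87700

-2.877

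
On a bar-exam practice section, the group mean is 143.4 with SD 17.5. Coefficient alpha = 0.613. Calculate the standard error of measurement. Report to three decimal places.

SEM = SD · √(1 − ρ) = 17.5 × √0.387 = 17.5 × 0.6221 = 10.8866

10.887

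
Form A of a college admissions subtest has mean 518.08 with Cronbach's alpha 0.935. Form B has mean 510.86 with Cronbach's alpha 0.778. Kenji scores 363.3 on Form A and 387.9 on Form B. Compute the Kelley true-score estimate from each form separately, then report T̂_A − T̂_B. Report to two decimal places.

-41.84

T̂_A = 0.935(363.3) + 0.065(518.08) = 373.3607
T̂_B = 0.778(387.9) + 0.222(510.86) = 415.1971
T̂_A − T̂_B = -41.8364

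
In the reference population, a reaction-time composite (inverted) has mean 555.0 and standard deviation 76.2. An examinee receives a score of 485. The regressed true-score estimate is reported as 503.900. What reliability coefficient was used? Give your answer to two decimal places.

0.73

T̂ = ρX + (1 − ρ)μ  ⇒  T̂ − μ = ρ(X − μ)
ρ = (T̂ − μ)/(X − μ) = (503.900 − 555.0) / (485 − 555.0) = -51.100 / -70.0 = 0.7300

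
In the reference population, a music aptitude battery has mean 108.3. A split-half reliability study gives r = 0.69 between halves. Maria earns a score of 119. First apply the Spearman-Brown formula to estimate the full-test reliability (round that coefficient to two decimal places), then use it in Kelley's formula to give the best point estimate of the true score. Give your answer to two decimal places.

Spearman-Brown: ρ = 2r/(1 + r) = 2(0.69)/(1 + 0.69) = 1.380/1.69 = 0.8166 → 0.82
T̂ = 0.82(119) + 0.18(108.3) = 97.58 + 19.494 = 117.074 → 117.07

117.07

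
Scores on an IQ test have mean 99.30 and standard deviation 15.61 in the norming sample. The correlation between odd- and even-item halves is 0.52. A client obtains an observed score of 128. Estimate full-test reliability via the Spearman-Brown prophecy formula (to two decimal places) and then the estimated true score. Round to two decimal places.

118.82

Spearman-Brown: ρ = 2r/(1 + r) = 2(0.52)/(1 + 0.52) = 1.040/1.52 = 0.6842 → 0.68
T̂ = ρX + (1 − ρ)μ
  = 0.68 × 128 + 0.32 × 99.30
  = 87.04 + 31.7760
  = 118.816
  ≈ 118.82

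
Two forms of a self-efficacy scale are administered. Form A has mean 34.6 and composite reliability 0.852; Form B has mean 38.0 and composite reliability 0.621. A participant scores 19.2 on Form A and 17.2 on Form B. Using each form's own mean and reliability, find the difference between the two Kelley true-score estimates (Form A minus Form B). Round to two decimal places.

T̂_A = 0.852(19.2) + 0.148(34.6) = 21.4792
T̂_B = 0.621(17.2) + 0.379(38.0) = 25.0832
T̂_A − T̂_B = -3.6040

-3.60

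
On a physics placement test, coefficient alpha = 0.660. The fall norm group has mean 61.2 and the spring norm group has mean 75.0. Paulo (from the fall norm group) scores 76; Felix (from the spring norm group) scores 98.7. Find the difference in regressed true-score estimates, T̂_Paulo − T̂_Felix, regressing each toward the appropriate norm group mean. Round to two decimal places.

T̂_Paulo = 0.660(76) + 0.340(61.2) = 70.9680
T̂_Felix = 0.660(98.7) + 0.340(75.0) = 90.6420
Difference = 70.9680 − 90.6420 = -19.6740

-19.67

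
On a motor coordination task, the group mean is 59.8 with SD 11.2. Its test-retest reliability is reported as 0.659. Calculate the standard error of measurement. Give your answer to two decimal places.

SEM = SD · √(1 − ρ) = 11.2 × √0.341 = 11.2 × 0.5840 = 6.540

6.54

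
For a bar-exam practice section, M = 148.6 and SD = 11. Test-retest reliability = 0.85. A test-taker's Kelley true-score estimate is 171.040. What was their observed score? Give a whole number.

T̂ = ρX + (1 − ρ)μ  ⇒  X = (T̂ − (1 − ρ)μ) / ρ
X = (171.040 − 0.15 × 148.6) / 0.85 = (171.040 − 22.290) / 0.85 = 148.750 / 0.85 = 175.00

175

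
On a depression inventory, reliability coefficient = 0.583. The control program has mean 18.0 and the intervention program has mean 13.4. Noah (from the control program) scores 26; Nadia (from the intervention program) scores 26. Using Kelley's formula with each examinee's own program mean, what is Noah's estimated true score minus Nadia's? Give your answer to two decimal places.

T̂_Noah = 0.583(26) + 0.417(18.0) = 22.6640
T̂_Nadia = 0.583(26) + 0.417(13.4) = 20.7458
Difference = 22.6640 − 20.7458 = 1.9182

1.92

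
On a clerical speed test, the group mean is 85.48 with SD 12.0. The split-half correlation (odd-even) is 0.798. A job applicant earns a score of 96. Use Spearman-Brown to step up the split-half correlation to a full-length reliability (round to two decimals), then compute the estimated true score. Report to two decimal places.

Spearman-Brown: ρ = 2r/(1 + r) = 2(0.798)/(1 + 0.798) = 1.5960/1.798 = 0.8877 → 0.89
Regress the observed score toward the mean by the unreliability: T̂ = 0.89·96 + 0.11·85.48 = 85.44 + 9.4028 = 94.843.

94.84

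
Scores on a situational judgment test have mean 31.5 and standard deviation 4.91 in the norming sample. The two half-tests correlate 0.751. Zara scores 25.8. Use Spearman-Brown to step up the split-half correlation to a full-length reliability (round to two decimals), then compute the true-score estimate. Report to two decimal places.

26.60

Spearman-Brown: ρ = 2r/(1 + r) = 2(0.751)/(1 + 0.751) = 1.5020/1.751 = 0.8578 → 0.86
Kelley's formula gives T̂ = 0.86·25.8 + 0.14·31.5 = 22.188 + 4.410 = 26.598.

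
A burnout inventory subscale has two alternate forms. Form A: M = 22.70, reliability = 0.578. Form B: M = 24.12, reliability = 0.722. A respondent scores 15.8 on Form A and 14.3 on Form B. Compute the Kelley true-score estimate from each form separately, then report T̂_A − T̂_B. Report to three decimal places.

1.682

T̂_A = 0.578(15.8) + 0.422(22.70) = 18.71180
T̂_B = 0.722(14.3) + 0.278(24.12) = 17.02996
T̂_A − T̂_B = 1.68184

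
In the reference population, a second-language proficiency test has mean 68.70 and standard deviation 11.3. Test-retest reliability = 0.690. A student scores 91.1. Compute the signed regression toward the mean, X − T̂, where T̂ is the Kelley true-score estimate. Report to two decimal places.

Weight the observed score by reliability and the mean by (1 − reliability): T̂ = 0.690·91.1 + 0.310·68.70 = 62.8590 + 21.29700 = 84.1560.
X − T̂ = 91.1 − 84.156 = 6.944 → 6.94

6.94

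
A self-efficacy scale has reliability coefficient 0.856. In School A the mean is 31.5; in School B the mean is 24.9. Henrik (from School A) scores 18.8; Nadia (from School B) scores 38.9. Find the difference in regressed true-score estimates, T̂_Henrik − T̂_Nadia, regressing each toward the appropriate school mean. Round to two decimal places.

T̂_Henrik = 0.856(18.8) + 0.144(31.5) = 20.6288
T̂_Nadia = 0.856(38.9) + 0.144(24.9) = 36.8840
Difference = 20.6288 − 36.8840 = -16.2552

-16.26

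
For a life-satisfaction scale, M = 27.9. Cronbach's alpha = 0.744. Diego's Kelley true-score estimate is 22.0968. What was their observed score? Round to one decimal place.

20.1

T̂ = ρX + (1 − ρ)μ  ⇒  X = (T̂ − (1 − ρ)μ) / ρ
X = (22.0968 − 0.256 × 27.9) / 0.744 = (22.0968 − 7.1424) / 0.744 = 14.9544 / 0.744 = 20.100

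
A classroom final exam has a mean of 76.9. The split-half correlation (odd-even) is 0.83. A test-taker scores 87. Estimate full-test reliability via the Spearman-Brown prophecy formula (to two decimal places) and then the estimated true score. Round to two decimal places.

Spearman-Brown: ρ = 2r/(1 + r) = 2(0.83)/(1 + 0.83) = 1.660/1.83 = 0.9071 → 0.91
T̂ = 0.91(87) + 0.09(76.9) = 79.17 + 6.921 = 86.091 → 86.09

86.09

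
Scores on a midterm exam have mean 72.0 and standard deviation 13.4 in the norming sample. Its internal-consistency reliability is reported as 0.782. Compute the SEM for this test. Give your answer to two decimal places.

6.26

SEM = SD · √(1 − ρ) = 13.4 × √0.218 = 13.4 × 0.4669 = 6.257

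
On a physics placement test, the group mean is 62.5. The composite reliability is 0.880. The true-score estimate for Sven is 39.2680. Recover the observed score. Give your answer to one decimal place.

T̂ = ρX + (1 − ρ)μ  ⇒  X = (T̂ − (1 − ρ)μ) / ρ
X = (39.2680 − 0.120 × 62.5) / 0.880 = (39.2680 − 7.5000) / 0.880 = 31.7680 / 0.880 = 36.100

36.1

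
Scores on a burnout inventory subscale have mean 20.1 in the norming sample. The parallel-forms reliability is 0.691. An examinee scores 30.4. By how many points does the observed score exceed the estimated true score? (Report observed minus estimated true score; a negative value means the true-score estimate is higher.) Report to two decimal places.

3.18

T̂ = ρX + (1 − ρ)μ
  = 0.691 × 30.4 + 0.309 × 20.1
  = 21.0064 + 6.2109
  = 27.2173
  ≈ 27.217
X − T̂ = 30.4 − 27.217 = 3.183 → 3.18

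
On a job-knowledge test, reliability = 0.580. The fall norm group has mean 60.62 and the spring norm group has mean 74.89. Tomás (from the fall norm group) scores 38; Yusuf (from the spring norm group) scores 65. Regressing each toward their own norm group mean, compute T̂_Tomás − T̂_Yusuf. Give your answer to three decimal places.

-21.653

T̂_Tomás = 0.580(38) + 0.420(60.62) = 47.50040
T̂_Yusuf = 0.580(65) + 0.420(74.89) = 69.15380
Difference = 47.50040 − 69.15380 = -21.65340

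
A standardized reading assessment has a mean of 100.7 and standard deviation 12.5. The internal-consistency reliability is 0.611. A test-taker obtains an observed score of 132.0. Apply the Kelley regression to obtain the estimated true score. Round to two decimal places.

119.82

T̂ = 0.611(132.0) + 0.389(100.7) = 80.6520 + 39.1723 = 119.824 → 119.82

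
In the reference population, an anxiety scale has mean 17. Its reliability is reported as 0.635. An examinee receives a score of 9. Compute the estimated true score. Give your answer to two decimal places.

11.92

T̂ = 0.635(9) + 0.365(17) = 5.715 + 6.205 = 11.920 → 11.92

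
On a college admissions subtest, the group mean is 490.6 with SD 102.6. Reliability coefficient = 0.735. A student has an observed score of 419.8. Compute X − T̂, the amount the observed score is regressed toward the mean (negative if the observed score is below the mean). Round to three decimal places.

T̂ = ρX + (1 − ρ)μ
  = 0.735 × 419.8 + 0.265 × 490.6
  = 308.5530 + 130.0090
  = 438.56200
  ≈ 438.5620
X − T̂ = 419.8 − 438.5620 = -18.7620 → -18.762

-18.762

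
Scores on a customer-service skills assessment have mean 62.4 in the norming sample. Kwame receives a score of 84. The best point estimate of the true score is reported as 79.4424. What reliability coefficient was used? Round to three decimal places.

0.789

T̂ = ρX + (1 − ρ)μ  ⇒  T̂ − μ = ρ(X − μ)
ρ = (T̂ − μ)/(X − μ) = (79.4424 − 62.4) / (84 − 62.4) = 17.0424 / 21.6 = 0.78900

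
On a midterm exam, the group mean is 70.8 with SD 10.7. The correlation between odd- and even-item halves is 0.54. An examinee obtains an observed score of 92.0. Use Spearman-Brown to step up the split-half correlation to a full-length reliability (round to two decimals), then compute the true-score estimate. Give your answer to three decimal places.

Spearman-Brown: ρ = 2r/(1 + r) = 2(0.54)/(1 + 0.54) = 1.080/1.54 = 0.7013 → 0.70
T̂ = ρX + (1 − ρ)μ
  = 0.70 × 92.0 + 0.30 × 70.8
  = 64.400 + 21.240
  = 85.6400
  ≈ 85.640

85.640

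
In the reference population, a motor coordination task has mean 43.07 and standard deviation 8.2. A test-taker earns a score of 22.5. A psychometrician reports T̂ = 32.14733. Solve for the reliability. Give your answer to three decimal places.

T̂ = ρX + (1 − ρ)μ  ⇒  T̂ − μ = ρ(X − μ)
ρ = (T̂ − μ)/(X − μ) = (32.14733 − 43.07) / (22.5 − 43.07) = -10.92267 / -20.57 = 0.53100

0.531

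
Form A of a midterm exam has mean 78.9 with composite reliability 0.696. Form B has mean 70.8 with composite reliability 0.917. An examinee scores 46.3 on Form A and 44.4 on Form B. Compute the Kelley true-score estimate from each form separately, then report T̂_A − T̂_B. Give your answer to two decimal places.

T̂_A = 0.696(46.3) + 0.304(78.9) = 56.2104
T̂_B = 0.917(44.4) + 0.083(70.8) = 46.5912
T̂_A − T̂_B = 9.6192

9.62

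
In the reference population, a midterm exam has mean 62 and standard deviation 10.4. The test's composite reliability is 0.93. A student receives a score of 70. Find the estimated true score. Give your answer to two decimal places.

T̂ = ρX + (1 − ρ)μ
  = 0.93 × 70 + 0.07 × 62
  = 65.10 + 4.34
  = 69.440
  ≈ 69.44

69.44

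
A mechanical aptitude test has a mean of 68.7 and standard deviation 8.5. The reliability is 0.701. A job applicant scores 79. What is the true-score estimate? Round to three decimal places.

T̂ = 0.701(79) + 0.299(68.7) = 55.379 + 20.5413 = 75.9203 → 75.920

75.920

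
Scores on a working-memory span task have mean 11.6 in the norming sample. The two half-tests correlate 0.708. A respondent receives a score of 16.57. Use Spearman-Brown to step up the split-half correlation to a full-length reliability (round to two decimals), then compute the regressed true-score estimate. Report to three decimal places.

15.725

Spearman-Brown: ρ = 2r/(1 + r) = 2(0.708)/(1 + 0.708) = 1.4160/1.708 = 0.8290 → 0.83
T̂ = ρX + (1 − ρ)μ
  = 0.83 × 16.57 + 0.17 × 11.6
  = 13.7531 + 1.972
  = 15.7251
  ≈ 15.725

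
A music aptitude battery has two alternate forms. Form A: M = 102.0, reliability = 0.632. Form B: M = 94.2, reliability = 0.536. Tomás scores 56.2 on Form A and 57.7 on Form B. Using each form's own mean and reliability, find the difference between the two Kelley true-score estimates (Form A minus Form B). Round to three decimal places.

T̂_A = 0.632(56.2) + 0.368(102.0) = 73.05440
T̂_B = 0.536(57.7) + 0.464(94.2) = 74.63600
T̂_A − T̂_B = -1.58160

-1.582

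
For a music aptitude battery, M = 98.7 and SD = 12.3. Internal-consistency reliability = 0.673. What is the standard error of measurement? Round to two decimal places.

SEM = SD · √(1 − ρ) = 12.3 × √0.327 = 12.3 × 0.5718 = 7.034

7.03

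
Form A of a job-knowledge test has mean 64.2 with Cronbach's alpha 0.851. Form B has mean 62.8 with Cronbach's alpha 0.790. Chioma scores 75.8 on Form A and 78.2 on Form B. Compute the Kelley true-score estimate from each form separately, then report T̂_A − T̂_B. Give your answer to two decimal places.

T̂_A = 0.851(75.8) + 0.149(64.2) = 74.0716
T̂_B = 0.790(78.2) + 0.210(62.8) = 74.9660
T̂_A − T̂_B = -0.8944

-0.89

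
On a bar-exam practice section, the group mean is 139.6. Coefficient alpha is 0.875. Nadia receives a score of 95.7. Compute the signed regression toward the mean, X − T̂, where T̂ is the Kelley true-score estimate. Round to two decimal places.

-5.49

T̂ = ρX + (1 − ρ)μ
  = 0.875 × 95.7 + 0.125 × 139.6
  = 83.7375 + 17.4500
  = 101.1875
  ≈ 101.188
X − T̂ = 95.7 − 101.188 = -5.487 → -5.49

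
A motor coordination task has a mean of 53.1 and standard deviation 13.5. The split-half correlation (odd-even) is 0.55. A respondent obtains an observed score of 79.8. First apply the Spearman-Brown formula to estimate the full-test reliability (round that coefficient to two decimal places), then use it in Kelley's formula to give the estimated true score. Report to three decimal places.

72.057

Spearman-Brown: ρ = 2r/(1 + r) = 2(0.55)/(1 + 0.55) = 1.100/1.55 = 0.7097 → 0.71
T̂ = ρX + (1 − ρ)μ
  = 0.71 × 79.8 + 0.29 × 53.1
  = 56.658 + 15.399
  = 72.0570
  ≈ 72.057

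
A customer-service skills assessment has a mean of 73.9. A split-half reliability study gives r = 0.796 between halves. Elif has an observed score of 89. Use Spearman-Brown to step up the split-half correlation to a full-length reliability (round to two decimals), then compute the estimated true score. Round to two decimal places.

Spearman-Brown: ρ = 2r/(1 + r) = 2(0.796)/(1 + 0.796) = 1.5920/1.796 = 0.8864 → 0.89
T̂ = 0.89(89) + 0.11(73.9) = 79.21 + 8.129 = 87.339 → 87.34

87.34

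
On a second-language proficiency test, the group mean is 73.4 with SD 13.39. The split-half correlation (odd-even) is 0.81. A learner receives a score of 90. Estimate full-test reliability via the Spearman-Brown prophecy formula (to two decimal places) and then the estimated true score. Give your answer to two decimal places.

Spearman-Brown: ρ = 2r/(1 + r) = 2(0.81)/(1 + 0.81) = 1.620/1.81 = 0.8950 → 0.90
Regress the observed score toward the mean by the unreliability: T̂ = 0.90·90 + 0.10·73.4 = 81.00 + 7.340 = 88.340.

88.34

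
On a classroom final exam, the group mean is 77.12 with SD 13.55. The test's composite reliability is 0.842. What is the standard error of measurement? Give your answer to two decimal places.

5.39

SEM = SD · √(1 − ρ) = 13.55 × √0.158 = 13.55 × 0.3975 = 5.386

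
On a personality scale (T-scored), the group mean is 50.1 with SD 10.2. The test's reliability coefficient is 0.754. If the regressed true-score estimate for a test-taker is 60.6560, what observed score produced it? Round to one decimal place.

T̂ = ρX + (1 − ρ)μ  ⇒  X = (T̂ − (1 − ρ)μ) / ρ
X = (60.6560 − 0.246 × 50.1) / 0.754 = (60.6560 − 12.3246) / 0.754 = 48.3314 / 0.754 = 64.100

64.1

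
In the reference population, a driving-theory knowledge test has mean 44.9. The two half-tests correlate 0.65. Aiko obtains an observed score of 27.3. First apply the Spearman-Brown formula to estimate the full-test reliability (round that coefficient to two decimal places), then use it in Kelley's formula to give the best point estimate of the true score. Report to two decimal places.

31.00

Spearman-Brown: ρ = 2r/(1 + r) = 2(0.65)/(1 + 0.65) = 1.300/1.65 = 0.7879 → 0.79
Weight the observed score by reliability and the mean by (1 − reliability): T̂ = 0.79·27.3 + 0.21·44.9 = 21.567 + 9.429 = 30.996.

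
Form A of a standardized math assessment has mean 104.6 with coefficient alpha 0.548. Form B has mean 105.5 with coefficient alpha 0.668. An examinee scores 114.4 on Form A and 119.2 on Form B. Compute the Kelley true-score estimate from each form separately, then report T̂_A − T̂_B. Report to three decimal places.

-4.681

T̂_A = 0.548(114.4) + 0.452(104.6) = 109.97040
T̂_B = 0.668(119.2) + 0.332(105.5) = 114.65160
T̂_A − T̂_B = -4.68120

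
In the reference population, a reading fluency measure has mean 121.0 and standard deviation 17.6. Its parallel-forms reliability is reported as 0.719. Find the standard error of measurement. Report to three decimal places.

SEM = SD · √(1 − ρ) = 17.6 × √0.281 = 17.6 × 0.5301 = 9.3297

9.330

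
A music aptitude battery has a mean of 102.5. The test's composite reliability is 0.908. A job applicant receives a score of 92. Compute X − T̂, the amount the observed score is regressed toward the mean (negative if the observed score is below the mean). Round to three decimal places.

T̂ = 0.908(92) + 0.092(102.5) = 83.536 + 9.4300 = 92.96600 → 92.9660
X − T̂ = 92 − 92.9660 = -0.9660 → -0.966

-0.966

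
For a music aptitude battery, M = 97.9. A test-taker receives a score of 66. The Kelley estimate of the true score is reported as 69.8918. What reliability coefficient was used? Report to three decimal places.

T̂ = ρX + (1 − ρ)μ  ⇒  T̂ − μ = ρ(X − μ)
ρ = (T̂ − μ)/(X − μ) = (69.8918 − 97.9) / (66 − 97.9) = -28.0082 / -31.9 = 0.87800

0.878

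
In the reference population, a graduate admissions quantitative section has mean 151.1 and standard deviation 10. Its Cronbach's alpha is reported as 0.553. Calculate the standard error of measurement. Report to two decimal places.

SEM = SD · √(1 − ρ) = 10 × √0.447 = 10 × 0.6686 = 6.686

6.69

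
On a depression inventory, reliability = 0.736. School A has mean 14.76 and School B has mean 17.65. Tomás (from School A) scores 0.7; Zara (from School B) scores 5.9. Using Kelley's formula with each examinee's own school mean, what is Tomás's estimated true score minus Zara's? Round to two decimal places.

T̂_Tomás = 0.736(0.7) + 0.264(14.76) = 4.4118
T̂_Zara = 0.736(5.9) + 0.264(17.65) = 9.0020
Difference = 4.4118 − 9.0020 = -4.5902

-4.59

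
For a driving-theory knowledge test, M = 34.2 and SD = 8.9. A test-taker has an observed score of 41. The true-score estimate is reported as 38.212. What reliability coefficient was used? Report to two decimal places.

0.59

T̂ = ρX + (1 − ρ)μ  ⇒  T̂ − μ = ρ(X − μ)
ρ = (T̂ − μ)/(X − μ) = (38.212 − 34.2) / (41 − 34.2) = 4.012 / 6.8 = 0.5900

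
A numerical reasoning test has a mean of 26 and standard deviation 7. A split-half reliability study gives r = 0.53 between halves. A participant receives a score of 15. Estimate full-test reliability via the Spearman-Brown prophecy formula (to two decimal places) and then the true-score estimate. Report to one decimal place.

Spearman-Brown: ρ = 2r/(1 + r) = 2(0.53)/(1 + 0.53) = 1.060/1.53 = 0.6928 → 0.69
T̂ = ρX + (1 − ρ)μ
  = 0.69 × 15 + 0.31 × 26
  = 10.35 + 8.06
  = 18.41
  ≈ 18.4

18.4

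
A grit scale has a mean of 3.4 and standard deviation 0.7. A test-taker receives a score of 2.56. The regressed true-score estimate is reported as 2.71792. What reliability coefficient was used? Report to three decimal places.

0.812

T̂ = ρX + (1 − ρ)μ  ⇒  T̂ − μ = ρ(X − μ)
ρ = (T̂ − μ)/(X − μ) = (2.71792 − 3.4) / (2.56 − 3.4) = -0.68208 / -0.84 = 0.81200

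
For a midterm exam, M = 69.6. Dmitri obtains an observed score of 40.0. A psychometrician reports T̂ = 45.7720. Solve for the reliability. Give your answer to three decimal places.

T̂ = ρX + (1 − ρ)μ  ⇒  T̂ − μ = ρ(X − μ)
ρ = (T̂ − μ)/(X − μ) = (45.7720 − 69.6) / (40.0 − 69.6) = -23.8280 / -29.6 = 0.80500

0.805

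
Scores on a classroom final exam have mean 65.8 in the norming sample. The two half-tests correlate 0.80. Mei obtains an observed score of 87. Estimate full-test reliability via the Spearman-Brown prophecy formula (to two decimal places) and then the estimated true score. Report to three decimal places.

Spearman-Brown: ρ = 2r/(1 + r) = 2(0.80)/(1 + 0.80) = 1.600/1.80 = 0.8889 → 0.89
T̂ = 0.89(87) + 0.11(65.8) = 77.43 + 7.238 = 84.6680 → 84.668

84.668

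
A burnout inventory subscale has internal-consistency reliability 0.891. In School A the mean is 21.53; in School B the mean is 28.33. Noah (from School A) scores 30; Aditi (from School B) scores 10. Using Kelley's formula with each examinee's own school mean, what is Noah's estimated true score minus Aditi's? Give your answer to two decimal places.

17.08

T̂_Noah = 0.891(30) + 0.109(21.53) = 29.0768
T̂_Aditi = 0.891(10) + 0.109(28.33) = 11.9980
Difference = 29.0768 − 11.9980 = 17.0788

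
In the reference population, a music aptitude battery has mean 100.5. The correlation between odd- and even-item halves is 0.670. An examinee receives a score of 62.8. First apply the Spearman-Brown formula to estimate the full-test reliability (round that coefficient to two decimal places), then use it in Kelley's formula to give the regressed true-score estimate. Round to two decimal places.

Spearman-Brown: ρ = 2r/(1 + r) = 2(0.670)/(1 + 0.670) = 1.3400/1.670 = 0.8024 → 0.80
Regress the observed score toward the mean by the unreliability: T̂ = 0.80·62.8 + 0.20·100.5 = 50.240 + 20.100 = 70.340.

70.34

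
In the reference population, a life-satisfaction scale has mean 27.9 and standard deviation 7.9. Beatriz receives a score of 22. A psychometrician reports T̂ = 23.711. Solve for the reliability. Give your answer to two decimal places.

0.71

T̂ = ρX + (1 − ρ)μ  ⇒  T̂ − μ = ρ(X − μ)
ρ = (T̂ − μ)/(X − μ) = (23.711 − 27.9) / (22 − 27.9) = -4.189 / -5.9 = 0.7100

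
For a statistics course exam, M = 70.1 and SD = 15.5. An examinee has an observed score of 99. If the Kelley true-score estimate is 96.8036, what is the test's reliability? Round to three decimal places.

0.924

T̂ = ρX + (1 − ρ)μ  ⇒  T̂ − μ = ρ(X − μ)
ρ = (T̂ − μ)/(X − μ) = (96.8036 − 70.1) / (99 − 70.1) = 26.7036 / 28.9 = 0.92400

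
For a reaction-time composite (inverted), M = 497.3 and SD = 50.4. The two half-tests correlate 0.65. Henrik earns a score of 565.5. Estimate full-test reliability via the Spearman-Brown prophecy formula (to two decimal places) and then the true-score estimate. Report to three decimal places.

Spearman-Brown: ρ = 2r/(1 + r) = 2(0.65)/(1 + 0.65) = 1.300/1.65 = 0.7879 → 0.79
T̂ = 0.79(565.5) + 0.21(497.3) = 446.745 + 104.433 = 551.1780 → 551.178

551.178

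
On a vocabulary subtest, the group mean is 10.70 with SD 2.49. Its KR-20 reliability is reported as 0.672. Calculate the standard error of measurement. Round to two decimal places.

1.43

SEM = SD · √(1 − ρ) = 2.49 × √0.328 = 2.49 × 0.5727 = 1.426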